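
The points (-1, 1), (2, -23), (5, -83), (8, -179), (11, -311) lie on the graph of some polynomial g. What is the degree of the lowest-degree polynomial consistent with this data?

2

Forward differences of the values at u = -1, 2, 5, 8, 11:
  g  : 1  -23  -83  -179  -311
  Δ  : -24  -60  -96  -132
  Δ^2: -36  -36  -36
  Δ^3: 0  0
  Δ^4: 0
The second differences are constant (-36) and nonzero, while all higher differences vanish, so the minimal degree is 2.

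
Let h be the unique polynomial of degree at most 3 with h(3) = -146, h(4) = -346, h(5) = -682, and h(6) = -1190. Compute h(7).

-1906

Using the Lagrange interpolation formula with nodes 3, 4, 5, 6:
  L_0(s) = (s - 4)(s - 5)(s - 6) / -6
  L_1(s) = (s - 3)(s - 5)(s - 6) / 2
  L_2(s) = (s - 3)(s - 4)(s - 6) / -2
  L_3(s) = (s - 3)(s - 4)(s - 5) / 6
Then h(s) = -146·L_0(s) - 346·L_1(s) - 682·L_2(s) - 1190·L_3(s).
Expanding and collecting terms gives h(s) = -6s^3 + 4s^2 - 6s - 2.
Evaluating at s = 7: h(7) = -1906.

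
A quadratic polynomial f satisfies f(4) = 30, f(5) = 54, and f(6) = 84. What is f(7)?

Using the Lagrange interpolation formula with nodes 4, 5, 6:
  L_0(n) = (n - 5)(n - 6) / 2
  L_1(n) = (n - 4)(n - 6) / -1
  L_2(n) = (n - 4)(n - 5) / 2
Then f(n) = 30·L_0(n) + 54·L_1(n) + 84·L_2(n).
Expanding and collecting terms gives f(n) = 3n² - 3n - 6.
Evaluating at n = 7: f(7) = 120.

120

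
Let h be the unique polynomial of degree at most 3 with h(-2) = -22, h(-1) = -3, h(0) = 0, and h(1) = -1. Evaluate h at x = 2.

6

Write h(x) = ax^3 + bx^2 + cx + d. Substituting each data point gives a linear system:
  -8a + 4b - 2c + d = -22
  -a + b - c + d = -3
  d = 0
  a + b + c + d = -1
Solving the system yields a = 2, b = -2, c = -1, d = 0.
So h(x) = 2x^3 - 2x^2 - x.
Then h(2) = 6.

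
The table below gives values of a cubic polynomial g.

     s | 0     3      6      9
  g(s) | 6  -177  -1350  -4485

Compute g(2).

-54

Forward differences of the values at s = 0, 3, 6, 9:
  g  : 6  -177  -1350  -4485
  Δ  : -183  -1173  -3135
  Δ^2: -990  -1962
  Δ^3: -972
The third differences are constant, confirming degree 3.
Interpolating (Newton forward form) and evaluating at s = 2 gives g(2) = -54.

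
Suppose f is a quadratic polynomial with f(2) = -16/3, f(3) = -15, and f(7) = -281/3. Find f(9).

-157

Using the Lagrange interpolation formula with nodes 2, 3, 7:
  L_0(x) = (x - 3)(x - 7) / 5
  L_1(x) = (x - 2)(x - 7) / -4
  L_2(x) = (x - 2)(x - 3) / 20
Then f(x) = -16/3·L_0(x) - 15·L_1(x) - 281/3·L_2(x).
Expanding and collecting terms gives f(x) = -2x^2 + (1/3)x + 2.
Evaluating at x = 9: f(9) = -157.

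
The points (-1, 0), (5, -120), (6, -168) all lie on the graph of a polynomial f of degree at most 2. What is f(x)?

f(x) = -4x^2 - 4x

Write f(x) = ax^2 + bx + c. Substituting each data point gives a linear system:
  a - b + c = 0
  25a + 5b + c = -120
  36a + 6b + c = -168
Solving the system yields a = -4, b = -4, c = 0.
So f(x) = -4x^2 - 4x.
Check: f(6) = -168. ✓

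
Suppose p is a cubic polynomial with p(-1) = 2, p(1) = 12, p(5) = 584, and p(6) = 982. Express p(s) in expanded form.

Write p(s) = as^3 + bs^2 + cs + d. Substituting each data point gives a linear system:
  -a + b - c + d = 2
  a + b + c + d = 12
  125a + 25b + 5c + d = 584
  216a + 36b + 6c + d = 982
Solving the system yields a = 4, b = 3, c = 1, d = 4.
So p(s) = 4s³ + 3s² + s + 4.
Check: p(-1) = 2. ✓

p(s) = 4s^3 + 3s^2 + s + 4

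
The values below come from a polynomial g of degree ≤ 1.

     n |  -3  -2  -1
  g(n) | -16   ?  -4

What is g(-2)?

On equispaced nodes a degree-1 polynomial has vanishing second forward difference, so
  g(-3) - 2·g(-2) + g(-1) = 0.
Substituting the known values and solving for g(-2):
  -2·g(-2) = 20
  g(-2) = -10.

-10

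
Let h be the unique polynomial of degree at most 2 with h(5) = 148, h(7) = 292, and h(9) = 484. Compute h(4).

94

Write h(u) = au^2 + bu + c. Substituting each data point gives a linear system:
  25a + 5b + c = 148
  49a + 7b + c = 292
  81a + 9b + c = 484
Solving the system yields a = 6, b = 0, c = -2.
So h(u) = 6u^2 - 2.
Then h(4) = 94.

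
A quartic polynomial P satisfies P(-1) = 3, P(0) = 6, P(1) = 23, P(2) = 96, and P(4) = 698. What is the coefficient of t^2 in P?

6

Write P(t) = at^4 + bt^3 + ct^2 + dt + e. Substituting each data point gives a linear system:
  a - b + c - d + e = 3
  e = 6
  a + b + c + d + e = 23
  16a + 8b + 4c + 2d + e = 96
  256a + 64b + 16c + 4d + e = 698
Solving the system yields a = 1, b = 5, c = 6, d = 5, e = 6.
So P(t) = t⁴ + 5t³ + 6t² + 5t + 6.
The coefficient of t^2 is 6.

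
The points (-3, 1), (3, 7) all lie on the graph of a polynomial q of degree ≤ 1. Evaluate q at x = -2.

Write q(x) = ax + b. Substituting each data point gives a linear system:
  -3a + b = 1
  3a + b = 7
Solving the system yields a = 1, b = 4.
So q(x) = x + 4.
Then q(-2) = 2.

2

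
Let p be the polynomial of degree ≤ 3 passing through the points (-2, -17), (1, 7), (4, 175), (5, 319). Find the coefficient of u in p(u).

Write p(u) = au^3 + bu^2 + cu + d. Substituting each data point gives a linear system:
  -8a + 4b - 2c + d = -17
  a + b + c + d = 7
  64a + 16b + 4c + d = 175
  125a + 25b + 5c + d = 319
Solving the system yields a = 2, b = 2, c = 4, d = -1.
So p(u) = 2u^3 + 2u^2 + 4u - 1.
The coefficient of u is 4.

4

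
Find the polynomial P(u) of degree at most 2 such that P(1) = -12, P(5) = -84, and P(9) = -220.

P(u) = -2u^2 - 6u - 4

Using the Lagrange interpolation formula with nodes 1, 5, 9:
  L_0(u) = (u - 5)(u - 9) / 32
  L_1(u) = (u - 1)(u - 9) / -16
  L_2(u) = (u - 1)(u - 5) / 32
Then P(u) = -12·L_0(u) - 84·L_1(u) - 220·L_2(u).
Expanding and collecting terms gives P(u) = -2u^2 - 6u - 4.
Check: P(9) = -220. ✓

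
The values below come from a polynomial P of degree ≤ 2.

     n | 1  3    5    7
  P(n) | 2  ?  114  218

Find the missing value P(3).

The 3 known points determine the degree-2 polynomial uniquely.
Write P(n) = an^2 + bn + c. Substituting each data point gives a linear system:
  a + b + c = 2
  25a + 5b + c = 114
  49a + 7b + c = 218
Solving the system yields a = 4, b = 4, c = -6.
So P(n) = 4n^2 + 4n - 6.
Then P(3) = 42.

42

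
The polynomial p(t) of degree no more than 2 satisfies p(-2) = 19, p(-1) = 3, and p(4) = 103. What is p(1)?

7

Write p(t) = at^2 + bt + c. Substituting each data point gives a linear system:
  4a - 2b + c = 19
  a - b + c = 3
  16a + 4b + c = 103
Solving the system yields a = 6, b = 2, c = -1.
So p(t) = 6t^2 + 2t - 1.
Then p(1) = 7.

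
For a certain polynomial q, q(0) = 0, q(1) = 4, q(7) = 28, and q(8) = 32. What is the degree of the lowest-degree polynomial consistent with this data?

1

Divided differences on the nodes 0, 1, 7, 8:
  order 0: 0  4  28  32
  order 1: 4  4  4
  order 2: 0  0
  order 3: 0
The order-1 divided differences are all 4 (nonzero) and every higher order vanishes, so the data lies on a polynomial of degree exactly 1.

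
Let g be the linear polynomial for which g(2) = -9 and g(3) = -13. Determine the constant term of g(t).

-1

Write g(t) = at + b. Substituting each data point gives a linear system:
  2a + b = -9
  3a + b = -13
Solving the system yields a = -4, b = -1.
So g(t) = -4t - 1.
The constant term is -1.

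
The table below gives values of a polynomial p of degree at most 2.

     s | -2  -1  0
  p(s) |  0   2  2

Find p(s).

Using the Lagrange interpolation formula with nodes -2, -1, 0:
  L_0(s) = (s + 1)s / 2
  L_1(s) = (s + 2)s / -1
  L_2(s) = (s + 2)(s + 1) / 2
Then p(s) = 0·L_0(s) + 2·L_1(s) + 2·L_2(s).
Expanding and collecting terms gives p(s) = -s^2 - s + 2.
Check: p(0) = 2. ✓

p(s) = -s^2 - s + 2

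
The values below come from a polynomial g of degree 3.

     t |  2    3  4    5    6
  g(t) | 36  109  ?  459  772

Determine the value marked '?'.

The 4 known points determine the degree-3 polynomial uniquely.
Write g(t) = at^3 + bt^2 + ct + d. Substituting each data point gives a linear system:
  8a + 4b + 2c + d = 36
  27a + 9b + 3c + d = 109
  125a + 25b + 5c + d = 459
  216a + 36b + 6c + d = 772
Solving the system yields a = 3, b = 4, c = -4, d = 4.
So g(t) = 3t^3 + 4t^2 - 4t + 4.
Then g(4) = 244.

244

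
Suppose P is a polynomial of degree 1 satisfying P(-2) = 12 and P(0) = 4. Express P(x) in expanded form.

P(x) = -4x + 4

Write P(x) = ax + b. Substituting each data point gives a linear system:
  -2a + b = 12
  b = 4
Solving the system yields a = -4, b = 4.
So P(x) = -4x + 4.
Check: P(-2) = 12. ✓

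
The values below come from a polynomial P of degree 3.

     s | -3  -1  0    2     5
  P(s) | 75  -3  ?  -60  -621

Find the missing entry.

-6

The 4 known points determine the degree-3 polynomial uniquely.
Write P(s) = as^3 + bs^2 + cs + d. Substituting each data point gives a linear system:
  -27a + 9b - 3c + d = 75
  -a + b - c + d = -3
  8a + 4b + 2c + d = -60
  125a + 25b + 5c + d = -621
Solving the system yields a = -4, b = -4, c = -3, d = -6.
So P(s) = -4s^3 - 4s^2 - 3s - 6.
Then P(0) = -6.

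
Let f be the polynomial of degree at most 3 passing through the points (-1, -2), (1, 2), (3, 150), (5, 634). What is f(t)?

Write f(t) = at^3 + bt^2 + ct + d. Substituting each data point gives a linear system:
  -a + b - c + d = -2
  a + b + c + d = 2
  27a + 9b + 3c + d = 150
  125a + 25b + 5c + d = 634
Solving the system yields a = 4, b = 6, c = -2, d = -6.
So f(t) = 4t^3 + 6t^2 - 2t - 6.
Check: f(3) = 150. ✓

f(t) = 4t^3 + 6t^2 - 2t - 6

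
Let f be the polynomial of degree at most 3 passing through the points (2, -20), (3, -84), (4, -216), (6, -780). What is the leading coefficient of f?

-4

Write f(u) = au^3 + bu^2 + cu + d. Substituting each data point gives a linear system:
  8a + 4b + 2c + d = -20
  27a + 9b + 3c + d = -84
  64a + 16b + 4c + d = -216
  216a + 36b + 6c + d = -780
Solving the system yields a = -4, b = 2, c = 2, d = 0.
So f(u) = -4u³ + 2u² + 2u.
The leading coefficient is -4.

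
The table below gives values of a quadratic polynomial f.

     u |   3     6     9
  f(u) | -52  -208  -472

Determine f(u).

f(u) = -6u^2 + 2u - 4

Using the Lagrange interpolation formula with nodes 3, 6, 9:
  L_0(u) = (u - 6)(u - 9) / 18
  L_1(u) = (u - 3)(u - 9) / -9
  L_2(u) = (u - 3)(u - 6) / 18
Then f(u) = -52·L_0(u) - 208·L_1(u) - 472·L_2(u).
Expanding and collecting terms gives f(u) = -6u^2 + 2u - 4.
Check: f(3) = -52. ✓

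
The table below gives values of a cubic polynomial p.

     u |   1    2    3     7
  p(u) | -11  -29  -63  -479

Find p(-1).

Write p(u) = au^3 + bu^2 + cu + d. Substituting each data point gives a linear system:
  a + b + c + d = -11
  8a + 4b + 2c + d = -29
  27a + 9b + 3c + d = -63
  343a + 49b + 7c + d = -479
Solving the system yields a = -1, b = -2, c = -5, d = -3.
So p(u) = -u³ - 2u² - 5u - 3.
Then p(-1) = 1.

1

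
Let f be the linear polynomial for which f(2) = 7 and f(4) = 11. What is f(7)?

17

Using the Lagrange interpolation formula with nodes 2, 4:
  L_0(t) = (t - 4) / -2
  L_1(t) = (t - 2) / 2
Then f(t) = 7·L_0(t) + 11·L_1(t).
Expanding and collecting terms gives f(t) = 2t + 3.
Evaluating at t = 7: f(7) = 17.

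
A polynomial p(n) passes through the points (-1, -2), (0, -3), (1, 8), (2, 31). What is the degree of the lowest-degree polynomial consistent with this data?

2

Forward differences of the values at n = -1, 0, 1, 2:
  p  : -2  -3  8  31
  Δ  : -1  11  23
  Δ^2: 12  12
  Δ^3: 0
The second differences are constant (12) and nonzero, while all higher differences vanish, so the minimal degree is 2.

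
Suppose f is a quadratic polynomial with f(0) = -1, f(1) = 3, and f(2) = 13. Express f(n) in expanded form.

f(n) = 3n^2 + n - 1

Using the Lagrange interpolation formula with nodes 0, 1, 2:
  L_0(n) = (n - 1)(n - 2) / 2
  L_1(n) = n(n - 2) / -1
  L_2(n) = n(n - 1) / 2
Then f(n) = -1·L_0(n) + 3·L_1(n) + 13·L_2(n).
Expanding and collecting terms gives f(n) = 3n^2 + n - 1.
Check: f(0) = -1. ✓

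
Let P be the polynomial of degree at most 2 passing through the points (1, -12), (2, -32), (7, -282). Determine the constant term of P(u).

-2

Write P(u) = au^2 + bu + c. Substituting each data point gives a linear system:
  a + b + c = -12
  4a + 2b + c = -32
  49a + 7b + c = -282
Solving the system yields a = -5, b = -5, c = -2.
So P(u) = -5u^2 - 5u - 2.
The constant term is -2.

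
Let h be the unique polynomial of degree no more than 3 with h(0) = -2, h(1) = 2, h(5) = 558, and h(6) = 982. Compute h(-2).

-58

Write h(x) = ax^3 + bx^2 + cx + d. Substituting each data point gives a linear system:
  d = -2
  a + b + c + d = 2
  125a + 25b + 5c + d = 558
  216a + 36b + 6c + d = 982
Solving the system yields a = 5, b = -3, c = 2, d = -2.
So h(x) = 5x³ - 3x² + 2x - 2.
Then h(-2) = -58.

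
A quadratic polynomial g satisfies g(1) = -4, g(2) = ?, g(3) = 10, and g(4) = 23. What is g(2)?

1

On equispaced nodes a degree-2 polynomial has vanishing third forward difference, so
  - g(1) + 3·g(2) - 3·g(3) + g(4) = 0.
Substituting the known values and solving for g(2):
  3·g(2) = 3
  g(2) = 1.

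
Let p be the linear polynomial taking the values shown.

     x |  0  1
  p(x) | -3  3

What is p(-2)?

-15

Write p(x) = ax + b. Substituting each data point gives a linear system:
  b = -3
  a + b = 3
Solving the system yields a = 6, b = -3.
So p(x) = 6x - 3.
Then p(-2) = -15.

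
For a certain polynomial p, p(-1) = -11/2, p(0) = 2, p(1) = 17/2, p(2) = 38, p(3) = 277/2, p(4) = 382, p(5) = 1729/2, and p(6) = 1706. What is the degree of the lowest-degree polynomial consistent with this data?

4

Forward differences of the values at s = -1, 0, 1, 2, 3, 4, 5, 6:
  p  : -11/2  2  17/2  38  277/2  382  1729/2  1706
  Δ  : 15/2  13/2  59/2  201/2  487/2  965/2  1683/2
  Δ^2: -1  23  71  143  239  359
  Δ^3: 24  48  72  96  120
  Δ^4: 24  24  24  24
  Δ^5: 0  0  0
  Δ^6: 0  0
  Δ^7: 0
The fourth differences are constant (24) and nonzero, while all higher differences vanish, so the minimal degree is 4.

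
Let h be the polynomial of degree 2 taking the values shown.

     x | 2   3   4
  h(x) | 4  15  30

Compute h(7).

Forward differences of the values at x = 2, 3, 4:
  h  : 4  15  30
  Δ  : 11  15
  Δ^2: 4
The second differences are constant, confirming degree 2.
Interpolating (Newton forward form) and evaluating at x = 7 gives h(7) = 99.

99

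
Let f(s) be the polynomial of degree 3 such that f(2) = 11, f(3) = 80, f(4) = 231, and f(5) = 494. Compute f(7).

Write f(s) = as^3 + bs^2 + cs + d. Substituting each data point gives a linear system:
  8a + 4b + 2c + d = 11
  27a + 9b + 3c + d = 80
  64a + 16b + 4c + d = 231
  125a + 25b + 5c + d = 494
Solving the system yields a = 5, b = -4, c = -6, d = -1.
So f(s) = 5s^3 - 4s^2 - 6s - 1.
Then f(7) = 1476.

1476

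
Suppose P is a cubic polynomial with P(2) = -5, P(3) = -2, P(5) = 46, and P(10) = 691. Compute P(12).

1285

Write P(x) = ax^3 + bx^2 + cx + d. Substituting each data point gives a linear system:
  8a + 4b + 2c + d = -5
  27a + 9b + 3c + d = -2
  125a + 25b + 5c + d = 46
  1000a + 100b + 10c + d = 691
Solving the system yields a = 1, b = -3, c = -1, d = 1.
So P(x) = x^3 - 3x^2 - x + 1.
Then P(12) = 1285.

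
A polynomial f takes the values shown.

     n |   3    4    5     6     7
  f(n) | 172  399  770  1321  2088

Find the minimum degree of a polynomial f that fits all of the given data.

3

Forward differences of the values at n = 3, 4, 5, 6, 7:
  f  : 172  399  770  1321  2088
  Δ  : 227  371  551  767
  Δ^2: 144  180  216
  Δ^3: 36  36
  Δ^4: 0
The third differences are constant (36) and nonzero, while all higher differences vanish, so the minimal degree is 3.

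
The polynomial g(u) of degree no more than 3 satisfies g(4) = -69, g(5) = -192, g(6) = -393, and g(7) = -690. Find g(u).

Using the Lagrange interpolation formula with nodes 4, 5, 6, 7:
  L_0(u) = (u - 5)(u - 6)(u - 7) / -6
  L_1(u) = (u - 4)(u - 6)(u - 7) / 2
  L_2(u) = (u - 4)(u - 5)(u - 7) / -2
  L_3(u) = (u - 4)(u - 5)(u - 6) / 6
Then g(u) = -69·L_0(u) - 192·L_1(u) - 393·L_2(u) - 690·L_3(u).
Expanding and collecting terms gives g(u) = -3u³ + 6u² + 6u + 3.
Check: g(7) = -690. ✓

g(u) = -3u^3 + 6u^2 + 6u + 3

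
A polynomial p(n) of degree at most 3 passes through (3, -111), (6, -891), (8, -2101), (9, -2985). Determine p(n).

Write p(n) = an^3 + bn^2 + cn + d. Substituting each data point gives a linear system:
  27a + 9b + 3c + d = -111
  216a + 36b + 6c + d = -891
  512a + 64b + 8c + d = -2101
  729a + 81b + 9c + d = -2985
Solving the system yields a = -4, b = -1, c = 1, d = 3.
So p(n) = -4n^3 - n^2 + n + 3.
Check: p(9) = -2985. ✓

p(n) = -4n^3 - n^2 + n + 3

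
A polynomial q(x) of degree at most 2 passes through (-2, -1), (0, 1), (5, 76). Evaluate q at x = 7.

Using the Lagrange interpolation formula with nodes -2, 0, 5:
  L_0(x) = x(x - 5) / 14
  L_1(x) = (x + 2)(x - 5) / -10
  L_2(x) = (x + 2)x / 35
Then q(x) = -1·L_0(x) + 1·L_1(x) + 76·L_2(x).
Expanding and collecting terms gives q(x) = 2x² + 5x + 1.
Evaluating at x = 7: q(7) = 134.

134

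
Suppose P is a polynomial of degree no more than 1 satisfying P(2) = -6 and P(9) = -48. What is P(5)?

Write P(s) = as + b. Substituting each data point gives a linear system:
  2a + b = -6
  9a + b = -48
Solving the system yields a = -6, b = 6.
So P(s) = -6s + 6.
Then P(5) = -24.

-24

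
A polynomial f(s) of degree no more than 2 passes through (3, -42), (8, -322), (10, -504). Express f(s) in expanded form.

f(s) = -5s^2 - s + 6

Write f(s) = as^2 + bs + c. Substituting each data point gives a linear system:
  9a + 3b + c = -42
  64a + 8b + c = -322
  100a + 10b + c = -504
Solving the system yields a = -5, b = -1, c = 6.
So f(s) = -5s^2 - s + 6.
Check: f(3) = -42. ✓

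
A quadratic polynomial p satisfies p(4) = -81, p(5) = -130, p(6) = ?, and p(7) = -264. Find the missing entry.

-191

On equispaced nodes a degree-2 polynomial has vanishing third forward difference, so
  - p(4) + 3·p(5) - 3·p(6) + p(7) = 0.
Substituting the known values and solving for p(6):
  -3·p(6) = 573
  p(6) = -191.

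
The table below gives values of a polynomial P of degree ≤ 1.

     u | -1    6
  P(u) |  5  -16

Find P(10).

Write P(u) = au + b. Substituting each data point gives a linear system:
  -a + b = 5
  6a + b = -16
Solving the system yields a = -3, b = 2.
So P(u) = -3u + 2.
Then P(10) = -28.

-28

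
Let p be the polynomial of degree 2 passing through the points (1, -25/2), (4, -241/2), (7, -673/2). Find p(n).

Using the Lagrange interpolation formula with nodes 1, 4, 7:
  L_0(n) = (n - 4)(n - 7) / 18
  L_1(n) = (n - 1)(n - 7) / -9
  L_2(n) = (n - 1)(n - 4) / 18
Then p(n) = -25/2·L_0(n) - 241/2·L_1(n) - 673/2·L_2(n).
Expanding and collecting terms gives p(n) = -6n^2 - 6n - 1/2.
Check: p(7) = -673/2. ✓

p(n) = -6n^2 - 6n - 1/2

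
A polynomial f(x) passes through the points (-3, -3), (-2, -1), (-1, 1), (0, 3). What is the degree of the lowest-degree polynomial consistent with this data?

Forward differences of the values at x = -3, -2, -1, 0:
  f  : -3  -1  1  3
  Δ  : 2  2  2
  Δ^2: 0  0
  Δ^3: 0
The first differences are constant (2) and nonzero, while all higher differences vanish, so the minimal degree is 1.

1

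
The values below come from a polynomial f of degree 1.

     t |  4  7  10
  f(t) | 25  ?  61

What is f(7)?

On equispaced nodes a degree-1 polynomial has vanishing second forward difference, so
  f(4) - 2·f(7) + f(10) = 0.
Substituting the known values and solving for f(7):
  -2·f(7) = -86
  f(7) = 43.

43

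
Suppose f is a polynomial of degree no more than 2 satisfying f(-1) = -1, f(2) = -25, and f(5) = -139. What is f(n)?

f(n) = -5n^2 - 3n + 1

Using the Lagrange interpolation formula with nodes -1, 2, 5:
  L_0(n) = (n - 2)(n - 5) / 18
  L_1(n) = (n + 1)(n - 5) / -9
  L_2(n) = (n + 1)(n - 2) / 18
Then f(n) = -1·L_0(n) - 25·L_1(n) - 139·L_2(n).
Expanding and collecting terms gives f(n) = -5n² - 3n + 1.
Check: f(5) = -139. ✓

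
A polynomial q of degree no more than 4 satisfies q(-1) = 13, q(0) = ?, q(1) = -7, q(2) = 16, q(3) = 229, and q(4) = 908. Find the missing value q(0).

On equispaced nodes a degree-4 polynomial has vanishing fifth forward difference, so
  - q(-1) + 5·q(0) - 10·q(1) + 10·q(2) - 5·q(3) + q(4) = 0.
Substituting the known values and solving for q(0):
  5·q(0) = 20
  q(0) = 4.

4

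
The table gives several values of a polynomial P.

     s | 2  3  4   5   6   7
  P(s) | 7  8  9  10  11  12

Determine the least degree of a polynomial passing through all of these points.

1

Forward differences of the values at s = 2, 3, 4, 5, 6, 7:
  P  : 7  8  9  10  11  12
  Δ  : 1  1  1  1  1
  Δ^2: 0  0  0  0
  Δ^3: 0  0  0
  Δ^4: 0  0
  Δ^5: 0
The first differences are constant (1) and nonzero, while all higher differences vanish, so the minimal degree is 1.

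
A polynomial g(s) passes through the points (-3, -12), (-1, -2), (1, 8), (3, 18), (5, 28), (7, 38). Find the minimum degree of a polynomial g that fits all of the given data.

Forward differences of the values at s = -3, -1, 1, 3, 5, 7:
  g  : -12  -2  8  18  28  38
  Δ  : 10  10  10  10  10
  Δ^2: 0  0  0  0
  Δ^3: 0  0  0
  Δ^4: 0  0
  Δ^5: 0
The first differences are constant (10) and nonzero, while all higher differences vanish, so the minimal degree is 1.

1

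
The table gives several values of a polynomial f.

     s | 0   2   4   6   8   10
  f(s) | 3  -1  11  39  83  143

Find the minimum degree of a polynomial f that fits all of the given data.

2

Forward differences of the values at s = 0, 2, 4, 6, 8, 10:
  f  : 3  -1  11  39  83  143
  Δ  : -4  12  28  44  60
  Δ^2: 16  16  16  16
  Δ^3: 0  0  0
  Δ^4: 0  0
  Δ^5: 0
The second differences are constant (16) and nonzero, while all higher differences vanish, so the minimal degree is 2.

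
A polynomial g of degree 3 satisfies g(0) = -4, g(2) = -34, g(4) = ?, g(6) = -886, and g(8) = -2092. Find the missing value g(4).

-264

The 4 known points determine the degree-3 polynomial uniquely.
Write g(n) = an^3 + bn^2 + cn + d. Substituting each data point gives a linear system:
  d = -4
  8a + 4b + 2c + d = -34
  216a + 36b + 6c + d = -886
  512a + 64b + 8c + d = -2092
Solving the system yields a = -4, b = -1, c = 3, d = -4.
So g(n) = -4n^3 - n^2 + 3n - 4.
Then g(4) = -264.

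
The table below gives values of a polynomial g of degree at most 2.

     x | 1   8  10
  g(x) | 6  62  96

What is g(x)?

Write g(x) = ax^2 + bx + c. Substituting each data point gives a linear system:
  a + b + c = 6
  64a + 8b + c = 62
  100a + 10b + c = 96
Solving the system yields a = 1, b = -1, c = 6.
So g(x) = x^2 - x + 6.
Check: g(10) = 96. ✓

g(x) = x^2 - x + 6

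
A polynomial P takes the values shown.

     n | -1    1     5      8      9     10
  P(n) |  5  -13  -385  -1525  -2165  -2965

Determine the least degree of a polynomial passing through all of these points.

Divided differences on the nodes -1, 1, 5, 8, 9, 10:
  order 0: 5  -13  -385  -1525  -2165  -2965
  order 1: -9  -93  -380  -640  -800
  order 2: -14  -41  -65  -80
  order 3: -3  -3  -3
  order 4: 0  0
  order 5: 0
The order-3 divided differences are all -3 (nonzero) and every higher order vanishes, so the data lies on a polynomial of degree exactly 3.

3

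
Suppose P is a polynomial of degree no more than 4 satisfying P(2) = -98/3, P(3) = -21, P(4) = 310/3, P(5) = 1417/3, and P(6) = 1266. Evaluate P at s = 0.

Write P(s) = as^4 + bs^3 + cs^2 + ds + e. Substituting each data point gives a linear system:
  16a + 8b + 4c + 2d + e = -98/3
  81a + 27b + 9c + 3d + e = -21
  256a + 64b + 16c + 4d + e = 310/3
  625a + 125b + 25c + 5d + e = 1417/3
  1296a + 216b + 36c + 6d + e = 1266
Solving the system yields a = 2, b = -6, c = 1/3, d = -6, e = -6.
So P(s) = 2s⁴ - 6s³ + (1/3)s² - 6s - 6.
Then P(0) = -6.

-6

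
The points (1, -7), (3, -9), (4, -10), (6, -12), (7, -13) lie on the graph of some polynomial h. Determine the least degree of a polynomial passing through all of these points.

Divided differences on the nodes 1, 3, 4, 6, 7:
  order 0: -7  -9  -10  -12  -13
  order 1: -1  -1  -1  -1
  order 2: 0  0  0
  order 3: 0  0
  order 4: 0
The order-1 divided differences are all -1 (nonzero) and every higher order vanishes, so the data lies on a polynomial of degree exactly 1.

1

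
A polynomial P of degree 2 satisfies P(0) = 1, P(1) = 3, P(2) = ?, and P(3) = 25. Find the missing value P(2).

The 3 known points determine the degree-2 polynomial uniquely.
Write P(t) = at^2 + bt + c. Substituting each data point gives a linear system:
  c = 1
  a + b + c = 3
  9a + 3b + c = 25
Solving the system yields a = 3, b = -1, c = 1.
So P(t) = 3t^2 - t + 1.
Then P(2) = 11.

11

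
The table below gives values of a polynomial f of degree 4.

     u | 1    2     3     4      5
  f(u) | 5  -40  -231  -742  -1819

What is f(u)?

Write f(u) = au^4 + bu^3 + cu^2 + du + e. Substituting each data point gives a linear system:
  a + b + c + d + e = 5
  16a + 8b + 4c + 2d + e = -40
  81a + 27b + 9c + 3d + e = -231
  256a + 64b + 16c + 4d + e = -742
  625a + 125b + 25c + 5d + e = -1819
Solving the system yields a = -3, b = 1, c = -4, d = 5, e = 6.
So f(u) = -3u^4 + u^3 - 4u^2 + 5u + 6.
Check: f(1) = 5. ✓

f(u) = -3u^4 + u^3 - 4u^2 + 5u + 6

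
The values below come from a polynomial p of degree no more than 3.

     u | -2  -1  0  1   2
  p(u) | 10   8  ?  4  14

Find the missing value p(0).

4

On equispaced nodes a degree-3 polynomial has vanishing fourth forward difference, so
  p(-2) - 4·p(-1) + 6·p(0) - 4·p(1) + p(2) = 0.
Substituting the known values and solving for p(0):
  6·p(0) = 24
  p(0) = 4.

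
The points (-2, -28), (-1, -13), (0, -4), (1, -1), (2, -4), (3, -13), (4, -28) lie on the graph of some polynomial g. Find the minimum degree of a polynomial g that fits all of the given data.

2

Forward differences of the values at n = -2, -1, 0, 1, 2, 3, 4:
  g  : -28  -13  -4  -1  -4  -13  -28
  Δ  : 15  9  3  -3  -9  -15
  Δ^2: -6  -6  -6  -6  -6
  Δ^3: 0  0  0  0
  Δ^4: 0  0  0
  Δ^5: 0  0
  Δ^6: 0
The second differences are constant (-6) and nonzero, while all higher differences vanish, so the minimal degree is 2.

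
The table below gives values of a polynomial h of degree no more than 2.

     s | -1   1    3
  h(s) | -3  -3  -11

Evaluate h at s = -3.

Forward differences of the values at s = -1, 1, 3:
  h  : -3  -3  -11
  Δ  : 0  -8
  Δ^2: -8
The second differences are constant, confirming degree 2.
Interpolating (Newton forward form) and evaluating at s = -3 gives h(-3) = -11.

-11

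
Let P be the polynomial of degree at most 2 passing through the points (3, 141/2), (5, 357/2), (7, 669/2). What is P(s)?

P(s) = 6s^2 + 6s - 3/2

Write P(s) = as^2 + bs + c. Substituting each data point gives a linear system:
  9a + 3b + c = 141/2
  25a + 5b + c = 357/2
  49a + 7b + c = 669/2
Solving the system yields a = 6, b = 6, c = -3/2.
So P(s) = 6s^2 + 6s - 3/2.
Check: P(3) = 141/2. ✓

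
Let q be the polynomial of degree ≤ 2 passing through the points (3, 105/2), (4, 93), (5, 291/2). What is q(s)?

Using the Lagrange interpolation formula with nodes 3, 4, 5:
  L_0(s) = (s - 4)(s - 5) / 2
  L_1(s) = (s - 3)(s - 5) / -1
  L_2(s) = (s - 3)(s - 4) / 2
Then q(s) = 105/2·L_0(s) + 93·L_1(s) + 291/2·L_2(s).
Expanding and collecting terms gives q(s) = 6s^2 - (3/2)s + 3.
Check: q(5) = 291/2. ✓

q(s) = 6s^2 - (3/2)s + 3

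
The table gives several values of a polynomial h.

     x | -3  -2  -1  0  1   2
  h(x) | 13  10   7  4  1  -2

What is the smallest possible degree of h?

Forward differences of the values at x = -3, -2, -1, 0, 1, 2:
  h  : 13  10  7  4  1  -2
  Δ  : -3  -3  -3  -3  -3
  Δ^2: 0  0  0  0
  Δ^3: 0  0  0
  Δ^4: 0  0
  Δ^5: 0
The first differences are constant (-3) and nonzero, while all higher differences vanish, so the minimal degree is 1.

1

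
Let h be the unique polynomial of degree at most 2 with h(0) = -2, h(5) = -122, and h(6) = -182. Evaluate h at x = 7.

Write h(x) = ax^2 + bx + c. Substituting each data point gives a linear system:
  c = -2
  25a + 5b + c = -122
  36a + 6b + c = -182
Solving the system yields a = -6, b = 6, c = -2.
So h(x) = -6x² + 6x - 2.
Then h(7) = -254.

-254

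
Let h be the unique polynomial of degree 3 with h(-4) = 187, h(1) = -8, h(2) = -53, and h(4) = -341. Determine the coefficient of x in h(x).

-2

Write h(x) = ax^3 + bx^2 + cx + d. Substituting each data point gives a linear system:
  -64a + 16b - 4c + d = 187
  a + b + c + d = -8
  8a + 4b + 2c + d = -53
  64a + 16b + 4c + d = -341
Solving the system yields a = -4, b = -5, c = -2, d = 3.
So h(x) = -4x³ - 5x² - 2x + 3.
The coefficient of x is -2.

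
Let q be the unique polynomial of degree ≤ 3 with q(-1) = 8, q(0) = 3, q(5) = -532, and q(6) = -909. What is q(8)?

Write q(n) = an^3 + bn^2 + cn + d. Substituting each data point gives a linear system:
  -a + b - c + d = 8
  d = 3
  125a + 25b + 5c + d = -532
  216a + 36b + 6c + d = -909
Solving the system yields a = -4, b = -1, c = -2, d = 3.
So q(n) = -4n^3 - n^2 - 2n + 3.
Then q(8) = -2125.

-2125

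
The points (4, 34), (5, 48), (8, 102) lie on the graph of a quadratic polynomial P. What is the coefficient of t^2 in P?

Write P(t) = at^2 + bt + c. Substituting each data point gives a linear system:
  16a + 4b + c = 34
  25a + 5b + c = 48
  64a + 8b + c = 102
Solving the system yields a = 1, b = 5, c = -2.
So P(t) = t^2 + 5t - 2.
The leading coefficient is 1.

1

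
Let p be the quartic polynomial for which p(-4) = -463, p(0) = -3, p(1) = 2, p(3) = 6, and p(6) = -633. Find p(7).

Using the Lagrange interpolation formula with nodes -4, 0, 1, 3, 6:
  L_0(u) = u(u - 1)(u - 3)(u - 6) / 1400
  L_1(u) = (u + 4)(u - 1)(u - 3)(u - 6) / -72
  L_2(u) = (u + 4)u(u - 3)(u - 6) / 50
  L_3(u) = (u + 4)u(u - 1)(u - 6) / -126
  L_4(u) = (u + 4)u(u - 1)(u - 3) / 900
Then p(u) = -463·L_0(u) - 3·L_1(u) + 2·L_2(u) + 6·L_3(u) - 633·L_4(u).
Expanding and collecting terms gives p(u) = -u^4 + 3u^3 + 3u - 3.
Evaluating at u = 7: p(7) = -1354.

-1354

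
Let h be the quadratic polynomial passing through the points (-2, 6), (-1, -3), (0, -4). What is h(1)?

Forward differences of the values at x = -2, -1, 0:
  h  : 6  -3  -4
  Δ  : -9  -1
  Δ^2: 8
The second differences are constant, confirming degree 2.
Interpolating (Newton forward form) and evaluating at x = 1 gives h(1) = 3.

3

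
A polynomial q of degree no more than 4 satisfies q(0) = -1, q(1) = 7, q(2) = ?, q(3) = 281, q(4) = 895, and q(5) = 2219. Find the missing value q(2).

The 5 known points determine the degree-4 polynomial uniquely.
Write q(x) = ax^4 + bx^3 + cx^2 + dx + e. Substituting each data point gives a linear system:
  e = -1
  a + b + c + d + e = 7
  81a + 27b + 9c + 3d + e = 281
  256a + 64b + 16c + 4d + e = 895
  625a + 125b + 25c + 5d + e = 2219
Solving the system yields a = 4, b = -3, c = 3, d = 4, e = -1.
So q(x) = 4x^4 - 3x^3 + 3x^2 + 4x - 1.
Then q(2) = 59.

59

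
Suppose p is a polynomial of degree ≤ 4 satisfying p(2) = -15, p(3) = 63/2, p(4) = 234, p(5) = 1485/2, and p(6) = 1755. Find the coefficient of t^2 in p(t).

-5

Write p(t) = at^4 + bt^3 + ct^2 + dt + e. Substituting each data point gives a linear system:
  16a + 8b + 4c + 2d + e = -15
  81a + 27b + 9c + 3d + e = 63/2
  256a + 64b + 16c + 4d + e = 234
  625a + 125b + 25c + 5d + e = 1485/2
  1296a + 216b + 36c + 6d + e = 1755
Solving the system yields a = 2, b = -3, c = -5, d = -3/2, e = 0.
So p(t) = 2t^4 - 3t^3 - 5t^2 - (3/2)t.
The coefficient of t^2 is -5.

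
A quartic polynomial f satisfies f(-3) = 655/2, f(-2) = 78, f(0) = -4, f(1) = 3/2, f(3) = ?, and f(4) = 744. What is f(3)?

481/2

The 5 known points determine the degree-4 polynomial uniquely.
Write f(n) = an^4 + bn^3 + cn^2 + dn + e. Substituting each data point gives a linear system:
  81a - 27b + 9c - 3d + e = 655/2
  16a - 8b + 4c - 2d + e = 78
  e = -4
  a + b + c + d + e = 3/2
  256a + 64b + 16c + 4d + e = 744
Solving the system yields a = 3, b = -3/2, c = 5, d = -1, e = -4.
So f(n) = 3n^4 - (3/2)n^3 + 5n^2 - n - 4.
Then f(3) = 481/2.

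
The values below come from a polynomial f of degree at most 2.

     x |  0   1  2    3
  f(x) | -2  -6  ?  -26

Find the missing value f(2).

-14

On equispaced nodes a degree-2 polynomial has vanishing third forward difference, so
  - f(0) + 3·f(1) - 3·f(2) + f(3) = 0.
Substituting the known values and solving for f(2):
  -3·f(2) = 42
  f(2) = -14.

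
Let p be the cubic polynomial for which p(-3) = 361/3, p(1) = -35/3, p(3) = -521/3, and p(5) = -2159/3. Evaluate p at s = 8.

-8351/3

Using the Lagrange interpolation formula with nodes -3, 1, 3, 5:
  L_0(s) = (s - 1)(s - 3)(s - 5) / -192
  L_1(s) = (s + 3)(s - 3)(s - 5) / 32
  L_2(s) = (s + 3)(s - 1)(s - 5) / -24
  L_3(s) = (s + 3)(s - 1)(s - 3) / 64
Then p(s) = 361/3·L_0(s) - 35/3·L_1(s) - 521/3·L_2(s) - 2159/3·L_3(s).
Expanding and collecting terms gives p(s) = -5s^3 - 3s^2 - 4s + 1/3.
Evaluating at s = 8: p(8) = -8351/3.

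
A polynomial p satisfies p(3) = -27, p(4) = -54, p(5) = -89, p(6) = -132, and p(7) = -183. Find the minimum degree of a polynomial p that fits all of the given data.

2

Forward differences of the values at t = 3, 4, 5, 6, 7:
  p  : -27  -54  -89  -132  -183
  Δ  : -27  -35  -43  -51
  Δ^2: -8  -8  -8
  Δ^3: 0  0
  Δ^4: 0
The second differences are constant (-8) and nonzero, while all higher differences vanish, so the minimal degree is 2.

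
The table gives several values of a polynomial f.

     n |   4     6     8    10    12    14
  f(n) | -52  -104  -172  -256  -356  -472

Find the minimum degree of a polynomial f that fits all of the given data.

2

Forward differences of the values at n = 4, 6, 8, 10, 12, 14:
  f  : -52  -104  -172  -256  -356  -472
  Δ  : -52  -68  -84  -100  -116
  Δ^2: -16  -16  -16  -16
  Δ^3: 0  0  0
  Δ^4: 0  0
  Δ^5: 0
The second differences are constant (-16) and nonzero, while all higher differences vanish, so the minimal degree is 2.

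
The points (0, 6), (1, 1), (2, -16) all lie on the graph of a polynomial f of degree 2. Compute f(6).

-204

Using the Lagrange interpolation formula with nodes 0, 1, 2:
  L_0(n) = (n - 1)(n - 2) / 2
  L_1(n) = n(n - 2) / -1
  L_2(n) = n(n - 1) / 2
Then f(n) = 6·L_0(n) + 1·L_1(n) - 16·L_2(n).
Expanding and collecting terms gives f(n) = -6n^2 + n + 6.
Evaluating at n = 6: f(6) = -204.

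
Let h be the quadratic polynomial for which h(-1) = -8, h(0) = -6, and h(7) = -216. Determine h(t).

Write h(t) = at^2 + bt + c. Substituting each data point gives a linear system:
  a - b + c = -8
  c = -6
  49a + 7b + c = -216
Solving the system yields a = -4, b = -2, c = -6.
So h(t) = -4t^2 - 2t - 6.
Check: h(0) = -6. ✓

h(t) = -4t^2 - 2t - 6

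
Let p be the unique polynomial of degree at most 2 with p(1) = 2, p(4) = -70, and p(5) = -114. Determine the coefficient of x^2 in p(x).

-5

Write p(x) = ax^2 + bx + c. Substituting each data point gives a linear system:
  a + b + c = 2
  16a + 4b + c = -70
  25a + 5b + c = -114
Solving the system yields a = -5, b = 1, c = 6.
So p(x) = -5x² + x + 6.
The leading coefficient is -5.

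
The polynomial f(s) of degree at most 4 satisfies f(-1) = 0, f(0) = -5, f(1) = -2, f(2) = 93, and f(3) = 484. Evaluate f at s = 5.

Forward differences of the values at s = -1, 0, 1, 2, 3:
  f  : 0  -5  -2  93  484
  Δ  : -5  3  95  391
  Δ^2: 8  92  296
  Δ^3: 84  204
  Δ^4: 120
The fourth differences are constant, confirming degree 4.
Interpolating (Newton forward form) and evaluating at s = 5 gives f(5) = 3570.

3570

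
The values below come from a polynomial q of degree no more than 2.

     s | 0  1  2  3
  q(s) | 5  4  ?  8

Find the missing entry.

On equispaced nodes a degree-2 polynomial has vanishing third forward difference, so
  - q(0) + 3·q(1) - 3·q(2) + q(3) = 0.
Substituting the known values and solving for q(2):
  -3·q(2) = -15
  q(2) = 5.

5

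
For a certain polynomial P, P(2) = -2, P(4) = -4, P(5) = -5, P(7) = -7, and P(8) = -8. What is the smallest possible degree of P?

Divided differences on the nodes 2, 4, 5, 7, 8:
  order 0: -2  -4  -5  -7  -8
  order 1: -1  -1  -1  -1
  order 2: 0  0  0
  order 3: 0  0
  order 4: 0
The order-1 divided differences are all -1 (nonzero) and every higher order vanishes, so the data lies on a polynomial of degree exactly 1.

1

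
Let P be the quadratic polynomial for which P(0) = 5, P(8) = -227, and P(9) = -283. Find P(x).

Using the Lagrange interpolation formula with nodes 0, 8, 9:
  L_0(x) = (x - 8)(x - 9) / 72
  L_1(x) = x(x - 9) / -8
  L_2(x) = x(x - 8) / 9
Then P(x) = 5·L_0(x) - 227·L_1(x) - 283·L_2(x).
Expanding and collecting terms gives P(x) = -3x^2 - 5x + 5.
Check: P(8) = -227. ✓

P(x) = -3x^2 - 5x + 5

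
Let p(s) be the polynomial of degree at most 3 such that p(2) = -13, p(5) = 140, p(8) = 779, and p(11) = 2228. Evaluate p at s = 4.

Using the Lagrange interpolation formula with nodes 2, 5, 8, 11:
  L_0(s) = (s - 5)(s - 8)(s - 11) / -162
  L_1(s) = (s - 2)(s - 8)(s - 11) / 54
  L_2(s) = (s - 2)(s - 5)(s - 11) / -54
  L_3(s) = (s - 2)(s - 5)(s - 8) / 162
Then p(s) = -13·L_0(s) + 140·L_1(s) + 779·L_2(s) + 2228·L_3(s).
Expanding and collecting terms gives p(s) = 2s^3 - 3s^2 - 6s - 5.
Evaluating at s = 4: p(4) = 51.

51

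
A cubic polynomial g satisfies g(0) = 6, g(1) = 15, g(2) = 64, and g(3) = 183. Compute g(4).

402

Using the Lagrange interpolation formula with nodes 0, 1, 2, 3:
  L_0(u) = (u - 1)(u - 2)(u - 3) / -6
  L_1(u) = u(u - 2)(u - 3) / 2
  L_2(u) = u(u - 1)(u - 3) / -2
  L_3(u) = u(u - 1)(u - 2) / 6
Then g(u) = 6·L_0(u) + 15·L_1(u) + 64·L_2(u) + 183·L_3(u).
Expanding and collecting terms gives g(u) = 5u^3 + 5u^2 - u + 6.
Evaluating at u = 4: g(4) = 402.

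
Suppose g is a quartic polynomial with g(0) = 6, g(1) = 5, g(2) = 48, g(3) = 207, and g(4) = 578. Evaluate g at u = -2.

Using the Lagrange interpolation formula with nodes 0, 1, 2, 3, 4:
  L_0(u) = (u - 1)(u - 2)(u - 3)(u - 4) / 24
  L_1(u) = u(u - 2)(u - 3)(u - 4) / -6
  L_2(u) = u(u - 1)(u - 3)(u - 4) / 4
  L_3(u) = u(u - 1)(u - 2)(u - 4) / -6
  L_4(u) = u(u - 1)(u - 2)(u - 3) / 24
Then g(u) = 6·L_0(u) + 5·L_1(u) + 48·L_2(u) + 207·L_3(u) + 578·L_4(u).
Expanding and collecting terms gives g(u) = u^4 + 6u^3 - 3u^2 - 5u + 6.
Evaluating at u = -2: g(-2) = -28.

-28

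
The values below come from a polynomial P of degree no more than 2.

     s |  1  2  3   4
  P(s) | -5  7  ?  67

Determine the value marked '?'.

On equispaced nodes a degree-2 polynomial has vanishing third forward difference, so
  - P(1) + 3·P(2) - 3·P(3) + P(4) = 0.
Substituting the known values and solving for P(3):
  -3·P(3) = -93
  P(3) = 31.

31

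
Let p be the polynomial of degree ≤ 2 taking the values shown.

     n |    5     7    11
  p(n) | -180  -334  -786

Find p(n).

Write p(n) = an^2 + bn + c. Substituting each data point gives a linear system:
  25a + 5b + c = -180
  49a + 7b + c = -334
  121a + 11b + c = -786
Solving the system yields a = -6, b = -5, c = -5.
So p(n) = -6n^2 - 5n - 5.
Check: p(7) = -334. ✓

p(n) = -6n^2 - 5n - 5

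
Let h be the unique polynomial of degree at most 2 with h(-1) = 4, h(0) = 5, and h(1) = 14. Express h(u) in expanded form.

Using the Lagrange interpolation formula with nodes -1, 0, 1:
  L_0(u) = u(u - 1) / 2
  L_1(u) = (u + 1)(u - 1) / -1
  L_2(u) = (u + 1)u / 2
Then h(u) = 4·L_0(u) + 5·L_1(u) + 14·L_2(u).
Expanding and collecting terms gives h(u) = 4u^2 + 5u + 5.
Check: h(1) = 14. ✓

h(u) = 4u^2 + 5u + 5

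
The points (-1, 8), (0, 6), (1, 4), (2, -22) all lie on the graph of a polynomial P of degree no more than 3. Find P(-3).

Forward differences of the values at x = -1, 0, 1, 2:
  P  : 8  6  4  -22
  Δ  : -2  -2  -26
  Δ^2: 0  -24
  Δ^3: -24
The third differences are constant, confirming degree 3.
Interpolating (Newton forward form) and evaluating at x = -3 gives P(-3) = 108.

108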